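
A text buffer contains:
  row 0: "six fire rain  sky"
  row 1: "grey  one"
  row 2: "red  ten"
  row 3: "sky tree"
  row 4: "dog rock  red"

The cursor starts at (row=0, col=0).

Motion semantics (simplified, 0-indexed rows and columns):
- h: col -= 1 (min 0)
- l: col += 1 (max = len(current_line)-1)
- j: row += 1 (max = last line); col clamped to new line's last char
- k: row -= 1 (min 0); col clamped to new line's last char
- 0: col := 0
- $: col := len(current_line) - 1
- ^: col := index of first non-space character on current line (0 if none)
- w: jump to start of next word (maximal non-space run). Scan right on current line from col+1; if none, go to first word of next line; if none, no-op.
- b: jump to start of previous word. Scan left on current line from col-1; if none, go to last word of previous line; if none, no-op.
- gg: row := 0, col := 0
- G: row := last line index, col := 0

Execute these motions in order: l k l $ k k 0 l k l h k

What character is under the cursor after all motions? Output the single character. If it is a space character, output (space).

Answer: i

Derivation:
After 1 (l): row=0 col=1 char='i'
After 2 (k): row=0 col=1 char='i'
After 3 (l): row=0 col=2 char='x'
After 4 ($): row=0 col=17 char='y'
After 5 (k): row=0 col=17 char='y'
After 6 (k): row=0 col=17 char='y'
After 7 (0): row=0 col=0 char='s'
After 8 (l): row=0 col=1 char='i'
After 9 (k): row=0 col=1 char='i'
After 10 (l): row=0 col=2 char='x'
After 11 (h): row=0 col=1 char='i'
After 12 (k): row=0 col=1 char='i'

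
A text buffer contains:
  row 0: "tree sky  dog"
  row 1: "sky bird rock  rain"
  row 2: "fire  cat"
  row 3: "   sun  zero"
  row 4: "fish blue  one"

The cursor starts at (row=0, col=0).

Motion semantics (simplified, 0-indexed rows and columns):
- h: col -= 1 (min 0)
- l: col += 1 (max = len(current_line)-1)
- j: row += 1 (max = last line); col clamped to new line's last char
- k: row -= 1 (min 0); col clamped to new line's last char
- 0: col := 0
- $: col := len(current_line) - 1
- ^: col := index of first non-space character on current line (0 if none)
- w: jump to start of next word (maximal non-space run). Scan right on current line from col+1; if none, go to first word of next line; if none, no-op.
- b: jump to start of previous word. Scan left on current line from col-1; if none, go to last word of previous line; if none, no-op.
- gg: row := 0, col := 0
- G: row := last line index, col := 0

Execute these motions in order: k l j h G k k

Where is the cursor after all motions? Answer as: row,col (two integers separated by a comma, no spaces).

After 1 (k): row=0 col=0 char='t'
After 2 (l): row=0 col=1 char='r'
After 3 (j): row=1 col=1 char='k'
After 4 (h): row=1 col=0 char='s'
After 5 (G): row=4 col=0 char='f'
After 6 (k): row=3 col=0 char='_'
After 7 (k): row=2 col=0 char='f'

Answer: 2,0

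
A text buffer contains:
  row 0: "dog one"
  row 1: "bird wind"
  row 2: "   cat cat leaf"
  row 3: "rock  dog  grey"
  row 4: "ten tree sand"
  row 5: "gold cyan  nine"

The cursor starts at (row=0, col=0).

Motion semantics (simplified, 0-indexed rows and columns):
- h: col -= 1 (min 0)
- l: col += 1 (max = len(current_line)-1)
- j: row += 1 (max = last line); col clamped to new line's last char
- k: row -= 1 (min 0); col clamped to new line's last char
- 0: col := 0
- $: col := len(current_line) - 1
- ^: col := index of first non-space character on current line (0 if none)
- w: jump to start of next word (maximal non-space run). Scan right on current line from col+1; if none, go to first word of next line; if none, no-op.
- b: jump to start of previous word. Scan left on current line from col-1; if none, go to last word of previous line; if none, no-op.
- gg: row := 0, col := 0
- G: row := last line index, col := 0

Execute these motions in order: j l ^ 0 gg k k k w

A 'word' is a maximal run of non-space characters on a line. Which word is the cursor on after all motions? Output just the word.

After 1 (j): row=1 col=0 char='b'
After 2 (l): row=1 col=1 char='i'
After 3 (^): row=1 col=0 char='b'
After 4 (0): row=1 col=0 char='b'
After 5 (gg): row=0 col=0 char='d'
After 6 (k): row=0 col=0 char='d'
After 7 (k): row=0 col=0 char='d'
After 8 (k): row=0 col=0 char='d'
After 9 (w): row=0 col=4 char='o'

Answer: one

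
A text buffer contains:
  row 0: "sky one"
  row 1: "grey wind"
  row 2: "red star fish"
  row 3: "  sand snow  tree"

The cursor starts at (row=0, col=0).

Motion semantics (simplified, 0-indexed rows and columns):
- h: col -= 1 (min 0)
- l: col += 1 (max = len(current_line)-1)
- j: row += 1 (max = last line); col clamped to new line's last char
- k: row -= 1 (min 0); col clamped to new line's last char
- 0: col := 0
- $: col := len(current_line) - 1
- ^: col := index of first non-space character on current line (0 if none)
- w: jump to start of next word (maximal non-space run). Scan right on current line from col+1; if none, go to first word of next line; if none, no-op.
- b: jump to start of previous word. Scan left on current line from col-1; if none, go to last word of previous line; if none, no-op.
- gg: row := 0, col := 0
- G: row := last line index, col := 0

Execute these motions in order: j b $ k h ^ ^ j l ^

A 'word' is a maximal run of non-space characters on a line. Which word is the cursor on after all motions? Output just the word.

After 1 (j): row=1 col=0 char='g'
After 2 (b): row=0 col=4 char='o'
After 3 ($): row=0 col=6 char='e'
After 4 (k): row=0 col=6 char='e'
After 5 (h): row=0 col=5 char='n'
After 6 (^): row=0 col=0 char='s'
After 7 (^): row=0 col=0 char='s'
After 8 (j): row=1 col=0 char='g'
After 9 (l): row=1 col=1 char='r'
After 10 (^): row=1 col=0 char='g'

Answer: grey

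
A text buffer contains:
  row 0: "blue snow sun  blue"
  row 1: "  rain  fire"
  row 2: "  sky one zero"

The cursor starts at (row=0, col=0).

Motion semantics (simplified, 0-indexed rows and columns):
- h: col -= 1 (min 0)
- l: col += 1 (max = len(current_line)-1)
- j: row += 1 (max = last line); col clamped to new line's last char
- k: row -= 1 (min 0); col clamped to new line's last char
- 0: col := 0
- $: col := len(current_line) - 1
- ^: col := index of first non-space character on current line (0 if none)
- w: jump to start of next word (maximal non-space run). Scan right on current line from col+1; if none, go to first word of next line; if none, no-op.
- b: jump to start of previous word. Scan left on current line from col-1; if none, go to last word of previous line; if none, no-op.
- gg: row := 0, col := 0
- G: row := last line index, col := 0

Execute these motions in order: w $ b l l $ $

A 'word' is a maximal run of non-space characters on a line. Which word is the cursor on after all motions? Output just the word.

After 1 (w): row=0 col=5 char='s'
After 2 ($): row=0 col=18 char='e'
After 3 (b): row=0 col=15 char='b'
After 4 (l): row=0 col=16 char='l'
After 5 (l): row=0 col=17 char='u'
After 6 ($): row=0 col=18 char='e'
After 7 ($): row=0 col=18 char='e'

Answer: blue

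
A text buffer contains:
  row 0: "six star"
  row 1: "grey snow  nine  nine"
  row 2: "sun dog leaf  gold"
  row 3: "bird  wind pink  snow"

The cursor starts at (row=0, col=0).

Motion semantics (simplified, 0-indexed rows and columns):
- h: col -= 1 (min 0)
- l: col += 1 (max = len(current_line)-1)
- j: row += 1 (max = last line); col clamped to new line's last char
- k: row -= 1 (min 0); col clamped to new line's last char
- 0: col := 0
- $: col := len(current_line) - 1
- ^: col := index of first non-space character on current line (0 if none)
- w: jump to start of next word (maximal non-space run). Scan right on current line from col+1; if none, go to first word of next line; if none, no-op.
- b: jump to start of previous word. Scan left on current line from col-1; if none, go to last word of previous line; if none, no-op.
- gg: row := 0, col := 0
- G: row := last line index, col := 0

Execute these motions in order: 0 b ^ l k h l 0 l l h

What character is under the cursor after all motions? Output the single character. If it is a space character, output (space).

After 1 (0): row=0 col=0 char='s'
After 2 (b): row=0 col=0 char='s'
After 3 (^): row=0 col=0 char='s'
After 4 (l): row=0 col=1 char='i'
After 5 (k): row=0 col=1 char='i'
After 6 (h): row=0 col=0 char='s'
After 7 (l): row=0 col=1 char='i'
After 8 (0): row=0 col=0 char='s'
After 9 (l): row=0 col=1 char='i'
After 10 (l): row=0 col=2 char='x'
After 11 (h): row=0 col=1 char='i'

Answer: i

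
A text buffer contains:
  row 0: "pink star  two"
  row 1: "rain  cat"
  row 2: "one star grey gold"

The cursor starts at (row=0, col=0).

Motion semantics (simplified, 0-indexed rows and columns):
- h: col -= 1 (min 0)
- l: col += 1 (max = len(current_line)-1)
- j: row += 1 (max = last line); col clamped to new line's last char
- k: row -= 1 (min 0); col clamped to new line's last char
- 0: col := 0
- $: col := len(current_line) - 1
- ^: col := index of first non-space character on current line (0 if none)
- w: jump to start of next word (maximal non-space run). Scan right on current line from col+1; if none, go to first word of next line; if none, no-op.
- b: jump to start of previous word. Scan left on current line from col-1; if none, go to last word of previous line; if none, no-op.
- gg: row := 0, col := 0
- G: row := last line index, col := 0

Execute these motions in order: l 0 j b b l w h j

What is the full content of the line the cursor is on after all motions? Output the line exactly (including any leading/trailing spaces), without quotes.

After 1 (l): row=0 col=1 char='i'
After 2 (0): row=0 col=0 char='p'
After 3 (j): row=1 col=0 char='r'
After 4 (b): row=0 col=11 char='t'
After 5 (b): row=0 col=5 char='s'
After 6 (l): row=0 col=6 char='t'
After 7 (w): row=0 col=11 char='t'
After 8 (h): row=0 col=10 char='_'
After 9 (j): row=1 col=8 char='t'

Answer: rain  cat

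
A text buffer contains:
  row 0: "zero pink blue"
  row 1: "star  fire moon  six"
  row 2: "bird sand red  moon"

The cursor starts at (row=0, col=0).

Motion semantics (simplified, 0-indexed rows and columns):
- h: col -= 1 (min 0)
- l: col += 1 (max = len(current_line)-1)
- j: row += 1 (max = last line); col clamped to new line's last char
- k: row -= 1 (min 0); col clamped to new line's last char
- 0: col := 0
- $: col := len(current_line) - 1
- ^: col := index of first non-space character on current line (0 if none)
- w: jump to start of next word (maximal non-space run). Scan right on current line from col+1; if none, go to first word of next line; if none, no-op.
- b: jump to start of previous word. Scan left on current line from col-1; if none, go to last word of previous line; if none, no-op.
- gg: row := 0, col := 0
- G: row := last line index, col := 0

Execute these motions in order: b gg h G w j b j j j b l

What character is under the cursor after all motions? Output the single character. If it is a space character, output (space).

After 1 (b): row=0 col=0 char='z'
After 2 (gg): row=0 col=0 char='z'
After 3 (h): row=0 col=0 char='z'
After 4 (G): row=2 col=0 char='b'
After 5 (w): row=2 col=5 char='s'
After 6 (j): row=2 col=5 char='s'
After 7 (b): row=2 col=0 char='b'
After 8 (j): row=2 col=0 char='b'
After 9 (j): row=2 col=0 char='b'
After 10 (j): row=2 col=0 char='b'
After 11 (b): row=1 col=17 char='s'
After 12 (l): row=1 col=18 char='i'

Answer: i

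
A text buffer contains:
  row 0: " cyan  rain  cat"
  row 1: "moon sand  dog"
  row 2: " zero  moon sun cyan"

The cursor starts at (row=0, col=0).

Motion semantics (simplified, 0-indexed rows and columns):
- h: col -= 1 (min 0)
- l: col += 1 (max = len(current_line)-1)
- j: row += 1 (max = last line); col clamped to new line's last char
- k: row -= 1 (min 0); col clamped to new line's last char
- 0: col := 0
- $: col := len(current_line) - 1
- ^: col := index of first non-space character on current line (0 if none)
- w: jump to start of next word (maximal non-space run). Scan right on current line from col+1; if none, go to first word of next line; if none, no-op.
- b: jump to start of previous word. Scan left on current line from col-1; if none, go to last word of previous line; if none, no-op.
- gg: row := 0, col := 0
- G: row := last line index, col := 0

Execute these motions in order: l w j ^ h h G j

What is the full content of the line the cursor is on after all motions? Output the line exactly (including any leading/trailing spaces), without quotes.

Answer:  zero  moon sun cyan

Derivation:
After 1 (l): row=0 col=1 char='c'
After 2 (w): row=0 col=7 char='r'
After 3 (j): row=1 col=7 char='n'
After 4 (^): row=1 col=0 char='m'
After 5 (h): row=1 col=0 char='m'
After 6 (h): row=1 col=0 char='m'
After 7 (G): row=2 col=0 char='_'
After 8 (j): row=2 col=0 char='_'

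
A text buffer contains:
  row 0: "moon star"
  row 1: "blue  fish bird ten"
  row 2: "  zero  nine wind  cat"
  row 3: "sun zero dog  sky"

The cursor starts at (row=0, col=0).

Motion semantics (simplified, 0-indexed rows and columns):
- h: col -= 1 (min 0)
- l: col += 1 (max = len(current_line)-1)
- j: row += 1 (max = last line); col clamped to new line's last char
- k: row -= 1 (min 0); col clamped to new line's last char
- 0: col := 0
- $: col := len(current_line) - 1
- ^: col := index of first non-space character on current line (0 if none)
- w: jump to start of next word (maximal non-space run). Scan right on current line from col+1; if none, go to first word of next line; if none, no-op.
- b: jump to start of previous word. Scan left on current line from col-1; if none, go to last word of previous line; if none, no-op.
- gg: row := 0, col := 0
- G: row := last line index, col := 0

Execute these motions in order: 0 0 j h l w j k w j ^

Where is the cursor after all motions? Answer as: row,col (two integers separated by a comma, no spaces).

After 1 (0): row=0 col=0 char='m'
After 2 (0): row=0 col=0 char='m'
After 3 (j): row=1 col=0 char='b'
After 4 (h): row=1 col=0 char='b'
After 5 (l): row=1 col=1 char='l'
After 6 (w): row=1 col=6 char='f'
After 7 (j): row=2 col=6 char='_'
After 8 (k): row=1 col=6 char='f'
After 9 (w): row=1 col=11 char='b'
After 10 (j): row=2 col=11 char='e'
After 11 (^): row=2 col=2 char='z'

Answer: 2,2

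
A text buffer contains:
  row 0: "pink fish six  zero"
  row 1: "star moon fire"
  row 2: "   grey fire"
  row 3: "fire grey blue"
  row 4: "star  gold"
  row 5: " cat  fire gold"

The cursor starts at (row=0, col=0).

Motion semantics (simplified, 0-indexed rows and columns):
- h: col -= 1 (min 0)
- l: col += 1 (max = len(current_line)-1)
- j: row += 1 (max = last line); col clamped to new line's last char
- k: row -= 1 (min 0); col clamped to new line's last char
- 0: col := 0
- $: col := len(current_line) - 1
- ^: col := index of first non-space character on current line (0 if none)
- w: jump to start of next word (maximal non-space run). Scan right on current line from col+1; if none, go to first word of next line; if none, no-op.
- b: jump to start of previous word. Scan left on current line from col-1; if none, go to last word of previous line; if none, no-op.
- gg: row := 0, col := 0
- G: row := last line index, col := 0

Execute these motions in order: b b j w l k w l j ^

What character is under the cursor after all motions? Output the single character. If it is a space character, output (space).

After 1 (b): row=0 col=0 char='p'
After 2 (b): row=0 col=0 char='p'
After 3 (j): row=1 col=0 char='s'
After 4 (w): row=1 col=5 char='m'
After 5 (l): row=1 col=6 char='o'
After 6 (k): row=0 col=6 char='i'
After 7 (w): row=0 col=10 char='s'
After 8 (l): row=0 col=11 char='i'
After 9 (j): row=1 col=11 char='i'
After 10 (^): row=1 col=0 char='s'

Answer: s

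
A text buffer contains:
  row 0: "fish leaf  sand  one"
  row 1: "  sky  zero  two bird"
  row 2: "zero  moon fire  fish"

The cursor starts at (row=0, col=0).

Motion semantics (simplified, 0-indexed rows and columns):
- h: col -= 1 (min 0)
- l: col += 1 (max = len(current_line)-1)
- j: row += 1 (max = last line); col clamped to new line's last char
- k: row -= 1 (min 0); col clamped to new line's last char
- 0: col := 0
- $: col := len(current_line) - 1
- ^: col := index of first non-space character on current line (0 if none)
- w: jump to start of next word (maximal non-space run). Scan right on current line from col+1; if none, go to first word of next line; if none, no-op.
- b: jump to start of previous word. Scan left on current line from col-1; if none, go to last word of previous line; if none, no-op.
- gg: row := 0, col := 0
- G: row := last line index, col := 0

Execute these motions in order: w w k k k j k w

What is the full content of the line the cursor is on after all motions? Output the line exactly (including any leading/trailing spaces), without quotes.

Answer: fish leaf  sand  one

Derivation:
After 1 (w): row=0 col=5 char='l'
After 2 (w): row=0 col=11 char='s'
After 3 (k): row=0 col=11 char='s'
After 4 (k): row=0 col=11 char='s'
After 5 (k): row=0 col=11 char='s'
After 6 (j): row=1 col=11 char='_'
After 7 (k): row=0 col=11 char='s'
After 8 (w): row=0 col=17 char='o'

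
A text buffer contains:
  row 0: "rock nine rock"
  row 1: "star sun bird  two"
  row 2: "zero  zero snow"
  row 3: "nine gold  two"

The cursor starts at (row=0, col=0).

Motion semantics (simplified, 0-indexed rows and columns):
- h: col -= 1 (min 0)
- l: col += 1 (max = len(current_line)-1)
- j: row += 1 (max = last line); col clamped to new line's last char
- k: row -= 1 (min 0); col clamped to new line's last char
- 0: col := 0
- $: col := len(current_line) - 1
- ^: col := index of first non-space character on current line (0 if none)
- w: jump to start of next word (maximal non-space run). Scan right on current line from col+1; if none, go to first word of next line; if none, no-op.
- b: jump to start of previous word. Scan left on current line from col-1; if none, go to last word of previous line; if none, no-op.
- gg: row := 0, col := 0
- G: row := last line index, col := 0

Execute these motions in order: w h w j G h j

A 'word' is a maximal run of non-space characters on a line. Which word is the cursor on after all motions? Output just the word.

Answer: nine

Derivation:
After 1 (w): row=0 col=5 char='n'
After 2 (h): row=0 col=4 char='_'
After 3 (w): row=0 col=5 char='n'
After 4 (j): row=1 col=5 char='s'
After 5 (G): row=3 col=0 char='n'
After 6 (h): row=3 col=0 char='n'
After 7 (j): row=3 col=0 char='n'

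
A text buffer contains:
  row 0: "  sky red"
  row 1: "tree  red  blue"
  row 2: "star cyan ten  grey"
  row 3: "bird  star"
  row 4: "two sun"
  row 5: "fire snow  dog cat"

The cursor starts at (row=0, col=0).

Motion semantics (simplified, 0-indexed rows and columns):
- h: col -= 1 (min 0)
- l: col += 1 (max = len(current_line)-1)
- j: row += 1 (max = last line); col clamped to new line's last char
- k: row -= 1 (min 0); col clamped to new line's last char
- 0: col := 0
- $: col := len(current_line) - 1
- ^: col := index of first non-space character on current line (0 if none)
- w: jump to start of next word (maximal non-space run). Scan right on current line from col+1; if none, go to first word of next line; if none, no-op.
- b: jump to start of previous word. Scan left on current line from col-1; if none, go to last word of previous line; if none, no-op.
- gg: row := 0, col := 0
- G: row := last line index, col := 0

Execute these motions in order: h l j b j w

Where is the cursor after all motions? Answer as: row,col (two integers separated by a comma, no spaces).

Answer: 2,5

Derivation:
After 1 (h): row=0 col=0 char='_'
After 2 (l): row=0 col=1 char='_'
After 3 (j): row=1 col=1 char='r'
After 4 (b): row=1 col=0 char='t'
After 5 (j): row=2 col=0 char='s'
After 6 (w): row=2 col=5 char='c'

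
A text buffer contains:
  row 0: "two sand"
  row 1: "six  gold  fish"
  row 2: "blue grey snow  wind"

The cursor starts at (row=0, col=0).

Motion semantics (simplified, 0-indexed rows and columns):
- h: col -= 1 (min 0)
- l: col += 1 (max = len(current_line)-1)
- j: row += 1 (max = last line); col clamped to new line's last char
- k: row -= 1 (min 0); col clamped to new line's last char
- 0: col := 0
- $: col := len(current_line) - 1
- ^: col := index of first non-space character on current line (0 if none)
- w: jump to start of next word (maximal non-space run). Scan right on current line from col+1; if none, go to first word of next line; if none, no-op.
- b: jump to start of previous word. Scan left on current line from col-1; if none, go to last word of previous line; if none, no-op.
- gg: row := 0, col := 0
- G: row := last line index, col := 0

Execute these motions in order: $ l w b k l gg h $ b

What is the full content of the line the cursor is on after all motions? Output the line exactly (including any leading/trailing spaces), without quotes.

Answer: two sand

Derivation:
After 1 ($): row=0 col=7 char='d'
After 2 (l): row=0 col=7 char='d'
After 3 (w): row=1 col=0 char='s'
After 4 (b): row=0 col=4 char='s'
After 5 (k): row=0 col=4 char='s'
After 6 (l): row=0 col=5 char='a'
After 7 (gg): row=0 col=0 char='t'
After 8 (h): row=0 col=0 char='t'
After 9 ($): row=0 col=7 char='d'
After 10 (b): row=0 col=4 char='s'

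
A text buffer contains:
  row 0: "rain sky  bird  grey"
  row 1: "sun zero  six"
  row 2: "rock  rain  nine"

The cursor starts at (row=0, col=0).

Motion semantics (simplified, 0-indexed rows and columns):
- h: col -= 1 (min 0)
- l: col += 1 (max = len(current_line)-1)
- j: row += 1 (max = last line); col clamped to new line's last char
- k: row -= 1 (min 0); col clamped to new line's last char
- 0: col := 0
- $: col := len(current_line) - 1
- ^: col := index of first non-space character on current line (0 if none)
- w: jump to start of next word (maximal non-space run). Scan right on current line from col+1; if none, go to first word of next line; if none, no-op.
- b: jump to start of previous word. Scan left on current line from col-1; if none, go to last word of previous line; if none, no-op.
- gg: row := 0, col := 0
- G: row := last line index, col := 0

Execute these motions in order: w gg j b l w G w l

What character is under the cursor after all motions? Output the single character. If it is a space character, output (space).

Answer: a

Derivation:
After 1 (w): row=0 col=5 char='s'
After 2 (gg): row=0 col=0 char='r'
After 3 (j): row=1 col=0 char='s'
After 4 (b): row=0 col=16 char='g'
After 5 (l): row=0 col=17 char='r'
After 6 (w): row=1 col=0 char='s'
After 7 (G): row=2 col=0 char='r'
After 8 (w): row=2 col=6 char='r'
After 9 (l): row=2 col=7 char='a'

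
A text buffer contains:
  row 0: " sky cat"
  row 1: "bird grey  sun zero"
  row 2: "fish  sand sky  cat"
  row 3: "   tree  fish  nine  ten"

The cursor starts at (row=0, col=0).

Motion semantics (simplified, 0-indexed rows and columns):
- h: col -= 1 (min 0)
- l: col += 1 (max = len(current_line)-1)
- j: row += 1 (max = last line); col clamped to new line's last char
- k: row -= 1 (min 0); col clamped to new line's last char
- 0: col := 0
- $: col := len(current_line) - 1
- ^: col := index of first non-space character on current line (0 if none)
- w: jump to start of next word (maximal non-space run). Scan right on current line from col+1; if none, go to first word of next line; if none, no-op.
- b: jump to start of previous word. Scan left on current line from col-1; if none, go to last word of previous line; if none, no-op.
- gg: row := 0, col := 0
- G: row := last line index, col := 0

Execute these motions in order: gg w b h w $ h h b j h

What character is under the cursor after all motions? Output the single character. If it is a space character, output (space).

Answer: b

Derivation:
After 1 (gg): row=0 col=0 char='_'
After 2 (w): row=0 col=1 char='s'
After 3 (b): row=0 col=1 char='s'
After 4 (h): row=0 col=0 char='_'
After 5 (w): row=0 col=1 char='s'
After 6 ($): row=0 col=7 char='t'
After 7 (h): row=0 col=6 char='a'
After 8 (h): row=0 col=5 char='c'
After 9 (b): row=0 col=1 char='s'
After 10 (j): row=1 col=1 char='i'
After 11 (h): row=1 col=0 char='b'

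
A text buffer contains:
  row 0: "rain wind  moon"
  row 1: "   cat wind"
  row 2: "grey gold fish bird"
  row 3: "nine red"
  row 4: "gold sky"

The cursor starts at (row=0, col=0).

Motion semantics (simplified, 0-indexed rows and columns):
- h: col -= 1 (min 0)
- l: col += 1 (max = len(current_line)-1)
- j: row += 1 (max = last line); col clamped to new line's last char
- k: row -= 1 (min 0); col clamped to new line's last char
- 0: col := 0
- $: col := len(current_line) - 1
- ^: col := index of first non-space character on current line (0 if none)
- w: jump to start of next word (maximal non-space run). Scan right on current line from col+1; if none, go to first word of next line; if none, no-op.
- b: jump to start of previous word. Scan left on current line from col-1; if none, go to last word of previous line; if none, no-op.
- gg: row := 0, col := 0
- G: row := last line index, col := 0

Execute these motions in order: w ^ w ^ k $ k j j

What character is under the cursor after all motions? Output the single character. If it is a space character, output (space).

After 1 (w): row=0 col=5 char='w'
After 2 (^): row=0 col=0 char='r'
After 3 (w): row=0 col=5 char='w'
After 4 (^): row=0 col=0 char='r'
After 5 (k): row=0 col=0 char='r'
After 6 ($): row=0 col=14 char='n'
After 7 (k): row=0 col=14 char='n'
After 8 (j): row=1 col=10 char='d'
After 9 (j): row=2 col=10 char='f'

Answer: f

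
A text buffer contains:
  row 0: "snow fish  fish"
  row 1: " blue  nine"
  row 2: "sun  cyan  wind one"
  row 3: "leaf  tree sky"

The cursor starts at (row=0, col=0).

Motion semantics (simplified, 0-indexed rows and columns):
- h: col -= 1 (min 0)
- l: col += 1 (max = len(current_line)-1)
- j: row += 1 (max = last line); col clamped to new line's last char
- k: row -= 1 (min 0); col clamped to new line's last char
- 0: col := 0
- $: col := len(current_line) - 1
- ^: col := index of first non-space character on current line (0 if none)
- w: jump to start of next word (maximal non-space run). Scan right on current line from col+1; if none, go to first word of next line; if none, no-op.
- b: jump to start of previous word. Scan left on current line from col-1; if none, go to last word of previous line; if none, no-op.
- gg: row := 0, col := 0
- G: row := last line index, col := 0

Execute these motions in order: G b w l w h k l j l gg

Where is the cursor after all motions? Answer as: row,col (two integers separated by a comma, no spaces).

After 1 (G): row=3 col=0 char='l'
After 2 (b): row=2 col=16 char='o'
After 3 (w): row=3 col=0 char='l'
After 4 (l): row=3 col=1 char='e'
After 5 (w): row=3 col=6 char='t'
After 6 (h): row=3 col=5 char='_'
After 7 (k): row=2 col=5 char='c'
After 8 (l): row=2 col=6 char='y'
After 9 (j): row=3 col=6 char='t'
After 10 (l): row=3 col=7 char='r'
After 11 (gg): row=0 col=0 char='s'

Answer: 0,0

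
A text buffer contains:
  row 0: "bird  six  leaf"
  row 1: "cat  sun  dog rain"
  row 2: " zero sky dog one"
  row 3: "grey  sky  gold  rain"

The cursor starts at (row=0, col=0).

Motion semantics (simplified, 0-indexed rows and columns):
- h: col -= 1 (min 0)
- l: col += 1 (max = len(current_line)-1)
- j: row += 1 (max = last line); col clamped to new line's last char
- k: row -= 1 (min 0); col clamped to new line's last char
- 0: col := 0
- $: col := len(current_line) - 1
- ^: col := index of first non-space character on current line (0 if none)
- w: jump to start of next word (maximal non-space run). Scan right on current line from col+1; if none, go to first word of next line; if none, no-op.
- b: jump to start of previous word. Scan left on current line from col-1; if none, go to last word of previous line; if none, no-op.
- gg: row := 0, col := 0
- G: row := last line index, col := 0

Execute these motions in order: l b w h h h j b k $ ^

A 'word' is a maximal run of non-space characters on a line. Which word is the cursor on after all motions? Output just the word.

After 1 (l): row=0 col=1 char='i'
After 2 (b): row=0 col=0 char='b'
After 3 (w): row=0 col=6 char='s'
After 4 (h): row=0 col=5 char='_'
After 5 (h): row=0 col=4 char='_'
After 6 (h): row=0 col=3 char='d'
After 7 (j): row=1 col=3 char='_'
After 8 (b): row=1 col=0 char='c'
After 9 (k): row=0 col=0 char='b'
After 10 ($): row=0 col=14 char='f'
After 11 (^): row=0 col=0 char='b'

Answer: bird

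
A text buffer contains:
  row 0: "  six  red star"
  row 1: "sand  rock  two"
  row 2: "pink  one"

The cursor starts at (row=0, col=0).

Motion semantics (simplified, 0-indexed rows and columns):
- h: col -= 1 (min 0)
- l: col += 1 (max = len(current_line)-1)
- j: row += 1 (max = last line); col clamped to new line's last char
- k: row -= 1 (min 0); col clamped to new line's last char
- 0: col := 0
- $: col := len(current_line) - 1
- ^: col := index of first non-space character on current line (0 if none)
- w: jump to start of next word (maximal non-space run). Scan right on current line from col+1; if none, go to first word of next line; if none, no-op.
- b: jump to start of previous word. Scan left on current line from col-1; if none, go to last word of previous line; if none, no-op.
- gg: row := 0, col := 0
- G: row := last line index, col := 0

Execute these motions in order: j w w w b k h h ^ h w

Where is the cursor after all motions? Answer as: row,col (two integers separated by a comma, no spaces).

Answer: 0,2

Derivation:
After 1 (j): row=1 col=0 char='s'
After 2 (w): row=1 col=6 char='r'
After 3 (w): row=1 col=12 char='t'
After 4 (w): row=2 col=0 char='p'
After 5 (b): row=1 col=12 char='t'
After 6 (k): row=0 col=12 char='t'
After 7 (h): row=0 col=11 char='s'
After 8 (h): row=0 col=10 char='_'
After 9 (^): row=0 col=2 char='s'
After 10 (h): row=0 col=1 char='_'
After 11 (w): row=0 col=2 char='s'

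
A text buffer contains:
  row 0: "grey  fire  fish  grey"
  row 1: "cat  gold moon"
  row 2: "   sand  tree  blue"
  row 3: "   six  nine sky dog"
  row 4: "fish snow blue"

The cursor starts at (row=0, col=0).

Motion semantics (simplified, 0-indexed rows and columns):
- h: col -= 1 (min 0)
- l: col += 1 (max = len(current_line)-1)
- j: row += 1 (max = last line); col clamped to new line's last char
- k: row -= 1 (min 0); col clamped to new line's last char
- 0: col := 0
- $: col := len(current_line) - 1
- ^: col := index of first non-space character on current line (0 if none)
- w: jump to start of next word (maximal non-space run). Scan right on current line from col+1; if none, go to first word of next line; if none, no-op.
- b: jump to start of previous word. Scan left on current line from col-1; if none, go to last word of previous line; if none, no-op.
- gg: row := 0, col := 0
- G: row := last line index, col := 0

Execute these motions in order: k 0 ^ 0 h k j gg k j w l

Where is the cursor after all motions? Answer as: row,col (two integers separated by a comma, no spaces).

Answer: 1,6

Derivation:
After 1 (k): row=0 col=0 char='g'
After 2 (0): row=0 col=0 char='g'
After 3 (^): row=0 col=0 char='g'
After 4 (0): row=0 col=0 char='g'
After 5 (h): row=0 col=0 char='g'
After 6 (k): row=0 col=0 char='g'
After 7 (j): row=1 col=0 char='c'
After 8 (gg): row=0 col=0 char='g'
After 9 (k): row=0 col=0 char='g'
After 10 (j): row=1 col=0 char='c'
After 11 (w): row=1 col=5 char='g'
After 12 (l): row=1 col=6 char='o'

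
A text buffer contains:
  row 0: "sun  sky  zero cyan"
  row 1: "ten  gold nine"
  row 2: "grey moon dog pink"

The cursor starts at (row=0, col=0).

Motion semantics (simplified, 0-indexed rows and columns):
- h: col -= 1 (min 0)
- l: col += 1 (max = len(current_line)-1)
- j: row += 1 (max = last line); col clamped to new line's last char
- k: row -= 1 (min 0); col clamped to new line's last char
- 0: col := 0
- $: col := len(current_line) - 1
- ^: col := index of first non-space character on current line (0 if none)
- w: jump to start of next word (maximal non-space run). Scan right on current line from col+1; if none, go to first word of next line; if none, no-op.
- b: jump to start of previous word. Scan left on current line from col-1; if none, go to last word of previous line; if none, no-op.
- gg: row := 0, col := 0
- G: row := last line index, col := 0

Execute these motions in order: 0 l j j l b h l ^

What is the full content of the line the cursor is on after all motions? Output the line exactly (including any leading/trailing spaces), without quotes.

Answer: grey moon dog pink

Derivation:
After 1 (0): row=0 col=0 char='s'
After 2 (l): row=0 col=1 char='u'
After 3 (j): row=1 col=1 char='e'
After 4 (j): row=2 col=1 char='r'
After 5 (l): row=2 col=2 char='e'
After 6 (b): row=2 col=0 char='g'
After 7 (h): row=2 col=0 char='g'
After 8 (l): row=2 col=1 char='r'
After 9 (^): row=2 col=0 char='g'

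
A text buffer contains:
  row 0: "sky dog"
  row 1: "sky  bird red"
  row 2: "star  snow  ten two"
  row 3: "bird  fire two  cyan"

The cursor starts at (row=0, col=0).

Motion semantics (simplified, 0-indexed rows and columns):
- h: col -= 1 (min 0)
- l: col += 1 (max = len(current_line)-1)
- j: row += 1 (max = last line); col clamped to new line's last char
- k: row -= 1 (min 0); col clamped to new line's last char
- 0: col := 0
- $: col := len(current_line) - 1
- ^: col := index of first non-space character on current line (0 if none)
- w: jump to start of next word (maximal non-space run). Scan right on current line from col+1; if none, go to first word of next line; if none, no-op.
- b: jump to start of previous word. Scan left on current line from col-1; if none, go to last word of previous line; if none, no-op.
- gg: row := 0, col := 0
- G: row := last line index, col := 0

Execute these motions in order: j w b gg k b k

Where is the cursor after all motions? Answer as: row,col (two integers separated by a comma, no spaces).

Answer: 0,0

Derivation:
After 1 (j): row=1 col=0 char='s'
After 2 (w): row=1 col=5 char='b'
After 3 (b): row=1 col=0 char='s'
After 4 (gg): row=0 col=0 char='s'
After 5 (k): row=0 col=0 char='s'
After 6 (b): row=0 col=0 char='s'
After 7 (k): row=0 col=0 char='s'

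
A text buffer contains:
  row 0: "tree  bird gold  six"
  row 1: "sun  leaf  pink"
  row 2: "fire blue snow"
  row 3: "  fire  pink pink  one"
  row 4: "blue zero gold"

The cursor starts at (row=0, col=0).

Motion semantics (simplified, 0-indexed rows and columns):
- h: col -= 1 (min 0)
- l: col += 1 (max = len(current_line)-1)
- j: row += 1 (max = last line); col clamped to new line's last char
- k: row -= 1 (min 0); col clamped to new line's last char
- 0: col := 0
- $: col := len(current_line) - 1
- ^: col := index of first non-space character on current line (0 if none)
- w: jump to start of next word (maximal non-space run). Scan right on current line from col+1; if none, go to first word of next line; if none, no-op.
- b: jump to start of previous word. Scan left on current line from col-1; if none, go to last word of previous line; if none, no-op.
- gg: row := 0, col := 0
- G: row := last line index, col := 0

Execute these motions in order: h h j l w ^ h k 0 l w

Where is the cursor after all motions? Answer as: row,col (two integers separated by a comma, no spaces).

After 1 (h): row=0 col=0 char='t'
After 2 (h): row=0 col=0 char='t'
After 3 (j): row=1 col=0 char='s'
After 4 (l): row=1 col=1 char='u'
After 5 (w): row=1 col=5 char='l'
After 6 (^): row=1 col=0 char='s'
After 7 (h): row=1 col=0 char='s'
After 8 (k): row=0 col=0 char='t'
After 9 (0): row=0 col=0 char='t'
After 10 (l): row=0 col=1 char='r'
After 11 (w): row=0 col=6 char='b'

Answer: 0,6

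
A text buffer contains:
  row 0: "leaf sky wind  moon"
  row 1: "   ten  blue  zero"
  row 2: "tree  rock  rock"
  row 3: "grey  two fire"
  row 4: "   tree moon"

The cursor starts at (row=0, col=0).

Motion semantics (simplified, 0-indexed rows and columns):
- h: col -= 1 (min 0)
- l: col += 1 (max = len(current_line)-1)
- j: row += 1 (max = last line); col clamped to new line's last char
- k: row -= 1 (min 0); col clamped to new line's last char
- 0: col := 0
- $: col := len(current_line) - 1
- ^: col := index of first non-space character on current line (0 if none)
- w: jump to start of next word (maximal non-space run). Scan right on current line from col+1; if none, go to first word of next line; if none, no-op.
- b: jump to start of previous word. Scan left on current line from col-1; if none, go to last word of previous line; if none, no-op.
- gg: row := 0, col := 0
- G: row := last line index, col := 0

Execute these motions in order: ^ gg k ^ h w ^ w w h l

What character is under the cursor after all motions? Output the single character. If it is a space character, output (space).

After 1 (^): row=0 col=0 char='l'
After 2 (gg): row=0 col=0 char='l'
After 3 (k): row=0 col=0 char='l'
After 4 (^): row=0 col=0 char='l'
After 5 (h): row=0 col=0 char='l'
After 6 (w): row=0 col=5 char='s'
After 7 (^): row=0 col=0 char='l'
After 8 (w): row=0 col=5 char='s'
After 9 (w): row=0 col=9 char='w'
After 10 (h): row=0 col=8 char='_'
After 11 (l): row=0 col=9 char='w'

Answer: w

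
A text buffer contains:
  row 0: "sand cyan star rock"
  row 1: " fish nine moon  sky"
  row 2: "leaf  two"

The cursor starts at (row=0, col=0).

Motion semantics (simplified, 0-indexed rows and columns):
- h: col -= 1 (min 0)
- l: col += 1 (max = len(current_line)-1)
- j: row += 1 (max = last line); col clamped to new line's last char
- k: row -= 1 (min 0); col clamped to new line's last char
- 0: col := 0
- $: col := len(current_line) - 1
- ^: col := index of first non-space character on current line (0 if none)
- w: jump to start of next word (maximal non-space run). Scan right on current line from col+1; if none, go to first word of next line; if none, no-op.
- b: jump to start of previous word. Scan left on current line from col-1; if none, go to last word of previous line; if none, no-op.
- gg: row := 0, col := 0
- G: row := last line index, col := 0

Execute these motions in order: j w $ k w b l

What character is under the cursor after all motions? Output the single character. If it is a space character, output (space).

Answer: o

Derivation:
After 1 (j): row=1 col=0 char='_'
After 2 (w): row=1 col=1 char='f'
After 3 ($): row=1 col=19 char='y'
After 4 (k): row=0 col=18 char='k'
After 5 (w): row=1 col=1 char='f'
After 6 (b): row=0 col=15 char='r'
After 7 (l): row=0 col=16 char='o'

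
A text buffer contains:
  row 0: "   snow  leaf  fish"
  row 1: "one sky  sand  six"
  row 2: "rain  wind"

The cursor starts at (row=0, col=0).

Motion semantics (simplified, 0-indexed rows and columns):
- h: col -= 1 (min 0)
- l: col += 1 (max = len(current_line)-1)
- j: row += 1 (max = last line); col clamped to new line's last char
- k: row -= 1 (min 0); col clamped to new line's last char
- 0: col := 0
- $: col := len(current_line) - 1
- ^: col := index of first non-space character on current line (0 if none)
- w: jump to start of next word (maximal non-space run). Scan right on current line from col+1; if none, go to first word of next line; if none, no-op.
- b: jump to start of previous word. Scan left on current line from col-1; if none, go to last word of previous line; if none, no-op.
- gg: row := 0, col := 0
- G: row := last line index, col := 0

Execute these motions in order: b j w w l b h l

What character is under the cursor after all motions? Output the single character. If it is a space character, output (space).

Answer: s

Derivation:
After 1 (b): row=0 col=0 char='_'
After 2 (j): row=1 col=0 char='o'
After 3 (w): row=1 col=4 char='s'
After 4 (w): row=1 col=9 char='s'
After 5 (l): row=1 col=10 char='a'
After 6 (b): row=1 col=9 char='s'
After 7 (h): row=1 col=8 char='_'
After 8 (l): row=1 col=9 char='s'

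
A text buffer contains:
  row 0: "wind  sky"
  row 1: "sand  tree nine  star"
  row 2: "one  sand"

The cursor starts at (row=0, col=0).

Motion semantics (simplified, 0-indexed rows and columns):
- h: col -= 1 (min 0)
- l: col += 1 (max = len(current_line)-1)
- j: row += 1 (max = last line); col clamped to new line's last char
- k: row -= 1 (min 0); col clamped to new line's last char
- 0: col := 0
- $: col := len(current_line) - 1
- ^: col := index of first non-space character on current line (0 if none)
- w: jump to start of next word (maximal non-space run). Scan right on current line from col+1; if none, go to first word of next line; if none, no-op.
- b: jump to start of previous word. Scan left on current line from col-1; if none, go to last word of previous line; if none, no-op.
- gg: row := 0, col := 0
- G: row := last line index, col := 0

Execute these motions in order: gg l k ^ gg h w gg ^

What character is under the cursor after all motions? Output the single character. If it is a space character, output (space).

Answer: w

Derivation:
After 1 (gg): row=0 col=0 char='w'
After 2 (l): row=0 col=1 char='i'
After 3 (k): row=0 col=1 char='i'
After 4 (^): row=0 col=0 char='w'
After 5 (gg): row=0 col=0 char='w'
After 6 (h): row=0 col=0 char='w'
After 7 (w): row=0 col=6 char='s'
After 8 (gg): row=0 col=0 char='w'
After 9 (^): row=0 col=0 char='w'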